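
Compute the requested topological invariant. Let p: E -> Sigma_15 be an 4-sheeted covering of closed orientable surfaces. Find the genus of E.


For an n-sheeted cover: chi(E) = n * chi(B).
chi(Sigma_15) = 2 - 2*15 = -28.
chi(E) = 4 * (-28) = -112.
genus(E) = (2 - chi(E))/2 = (2 - (-112))/2 = 114/2 = 57

57


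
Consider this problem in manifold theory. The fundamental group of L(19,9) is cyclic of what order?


pi_1(L(p,q)) = Z/pZ for any q coprime to p.
|pi_1(L(19,9))| = 19

19


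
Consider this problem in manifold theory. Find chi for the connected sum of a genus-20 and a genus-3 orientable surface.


chi(Sigma_20) = 2 - 2*20 = -38
chi(Sigma_3) = 2 - 2*3 = -4
For surfaces: chi(A#B) = chi(A) + chi(B) - 2.
chi = -38 + -4 - 2 = -44

-44


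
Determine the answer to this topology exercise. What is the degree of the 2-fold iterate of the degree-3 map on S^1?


deg(f) = 3. Degree is multiplicative: deg(f^2) = (deg f)^2.
deg(f^2) = (3)^2 = 9

9


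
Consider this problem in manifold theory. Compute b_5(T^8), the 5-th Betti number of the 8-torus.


By the Kunneth formula, b_k(T^n) = C(n,k).
b_5(T^8) = C(8,5).
C(8,5) = 8!/(5!*3!) = 56

56


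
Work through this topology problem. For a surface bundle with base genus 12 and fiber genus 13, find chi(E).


For a fiber bundle F -> E -> B (with CW structure): chi(E) = chi(B) * chi(F).
chi(Sigma_12) = -22, chi(Sigma_13) = -24.
chi(E) = (-22) * (-24) = 528

528


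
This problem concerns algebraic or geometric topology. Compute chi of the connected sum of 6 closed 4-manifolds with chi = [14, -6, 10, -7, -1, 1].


For n-manifolds: chi(A#B) = chi(A) + chi(B) - chi(S^4).
chi(S^4) = 1 + (-1)^4 = 2.
chi(#) = (sum chi_i) - (6-1)*chi(S^4) = 11 - 5*2 = 1

1


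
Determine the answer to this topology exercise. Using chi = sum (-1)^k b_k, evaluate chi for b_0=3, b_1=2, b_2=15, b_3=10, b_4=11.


chi = sum_k (-1)^k b_k.
= (3) + (-2) + (15) + (-10) + (11)
= 17

17


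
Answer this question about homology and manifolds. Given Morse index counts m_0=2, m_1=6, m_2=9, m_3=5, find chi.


Morse theory: chi(M) = sum_k (-1)^k m_k where m_k = #(index-k critical points).
= (2) + (-6) + (9) + (-5) = 0

0


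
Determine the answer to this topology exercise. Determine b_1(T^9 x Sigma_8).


pi_1(A x B) = pi_1(A) x pi_1(B); rank of abelianization = b_1.
b_1(T^9) = 9, b_1(Sigma_8) = 2*8 = 16.
b_1(product) = 9 + 16 = 25

25


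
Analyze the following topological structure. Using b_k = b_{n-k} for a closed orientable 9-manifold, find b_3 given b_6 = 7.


Poincare duality for closed orientable n-manifolds: b_k = b_{n-k}.
Here n = 9, so b_3 = b_6 = 7

7


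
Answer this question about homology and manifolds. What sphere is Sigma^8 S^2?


Each suspension raises dimension by 1: Sigma S^n = S^{n+1}.
Sigma^8 S^2 = S^{2+8} = S^10

10


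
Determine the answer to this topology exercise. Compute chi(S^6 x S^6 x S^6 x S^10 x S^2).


chi is multiplicative: chi(X x Y) = chi(X) chi(Y).
Each even-dim sphere has chi = 2. There are 5 factors.
chi = 2^5 = 32

32


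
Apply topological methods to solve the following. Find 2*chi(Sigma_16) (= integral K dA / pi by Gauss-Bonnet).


Gauss-Bonnet: integral K dA = 2*pi*chi(M).
chi(Sigma_16) = 2 - 2*16 = -30.
(integral K dA)/pi = 2*chi = 2*(-30) = -60

-60


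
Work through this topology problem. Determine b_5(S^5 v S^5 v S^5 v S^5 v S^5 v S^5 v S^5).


For a wedge of spheres, H_k (k>0) is free on one generator per sphere of dimension k.
Spheres of dimension 5: count = 7.
b_5 = 7

7


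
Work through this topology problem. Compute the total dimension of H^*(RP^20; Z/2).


H^k(RP^20; Z/2) = Z/2 for each 0 <= k <= 20.
Total dimension = 20 + 1 = 21

21


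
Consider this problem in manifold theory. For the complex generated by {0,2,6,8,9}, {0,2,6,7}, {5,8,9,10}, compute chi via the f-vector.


Enumerate all faces; f-vector: f_0=8, f_1=18, f_2=17, f_3=7, f_4=1.
chi = sum (-1)^k f_k = 1

1


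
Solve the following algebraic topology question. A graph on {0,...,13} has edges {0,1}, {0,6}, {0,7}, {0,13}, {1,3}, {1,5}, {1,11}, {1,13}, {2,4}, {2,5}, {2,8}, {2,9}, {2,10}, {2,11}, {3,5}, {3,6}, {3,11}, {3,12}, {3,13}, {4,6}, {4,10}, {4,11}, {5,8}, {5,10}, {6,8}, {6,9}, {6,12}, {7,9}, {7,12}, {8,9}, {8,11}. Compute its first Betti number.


b_1 = E - V + (number of components).
E = 31, V = 14, components = 1.
b_1 = 31 - 14 + 1 = 18

18


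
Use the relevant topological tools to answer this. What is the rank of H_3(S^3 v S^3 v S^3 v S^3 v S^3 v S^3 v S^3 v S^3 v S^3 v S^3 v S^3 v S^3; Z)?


For a wedge of spheres, H_k (k>0) is free on one generator per sphere of dimension k.
Spheres of dimension 3: count = 12.
b_3 = 12

12


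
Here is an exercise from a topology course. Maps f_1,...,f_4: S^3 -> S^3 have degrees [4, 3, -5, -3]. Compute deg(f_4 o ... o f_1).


Degree is multiplicative: deg(composition) = product of degrees.
= (4) * (3) * (-5) * (-3) = 180

180


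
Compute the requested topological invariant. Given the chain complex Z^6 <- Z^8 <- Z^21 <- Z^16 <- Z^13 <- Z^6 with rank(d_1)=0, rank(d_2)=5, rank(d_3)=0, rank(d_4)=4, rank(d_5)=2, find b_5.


rank H_k = rank(ker d_k) - rank(im d_{k+1}).
rank(ker d_5) = rank(C_5) - rank(d_5) = 6 - 2 = 4.
rank(im d_{5+1}) = 0.
rank H_5 = 4 - 0 = 4

4


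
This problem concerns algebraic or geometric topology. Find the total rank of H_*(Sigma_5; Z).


For Sigma_5: b_0 = 1, b_1 = 2g = 10, b_2 = 1.
Total = 1 + 10 + 1 = 12

12


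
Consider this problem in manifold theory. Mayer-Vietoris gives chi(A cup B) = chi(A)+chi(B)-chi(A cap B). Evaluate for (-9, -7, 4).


chi(A cup B) = chi(A) + chi(B) - chi(A cap B)
= -9 + (-7) - (4)
= -20

-20


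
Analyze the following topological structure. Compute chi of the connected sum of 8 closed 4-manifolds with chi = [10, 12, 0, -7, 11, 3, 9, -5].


For n-manifolds: chi(A#B) = chi(A) + chi(B) - chi(S^4).
chi(S^4) = 1 + (-1)^4 = 2.
chi(#) = (sum chi_i) - (8-1)*chi(S^4) = 33 - 7*2 = 19

19


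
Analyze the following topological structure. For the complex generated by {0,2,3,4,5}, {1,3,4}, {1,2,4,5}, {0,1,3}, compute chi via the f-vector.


Enumerate all faces; f-vector: f_0=6, f_1=15, f_2=15, f_3=6, f_4=1.
chi = sum (-1)^k f_k = 1

1


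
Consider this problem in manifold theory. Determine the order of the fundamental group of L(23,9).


pi_1(L(p,q)) = Z/pZ for any q coprime to p.
|pi_1(L(23,9))| = 23

23


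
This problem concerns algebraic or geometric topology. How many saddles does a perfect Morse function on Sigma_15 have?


A perfect Morse function has m_k = b_k.
For Sigma_15: b_0=1, b_1=2g=30, b_2=1.
Saddles m_1 = 2g = 30

30


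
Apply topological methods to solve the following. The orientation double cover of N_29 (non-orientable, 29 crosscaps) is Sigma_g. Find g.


chi(N_29) = 2 - 29 = -27.
Double cover: chi(Sigma_g) = 2 * chi(N_29) = 2*(-27) = -54.
2 - 2g = -54, so g = (2 - (-54))/2 = 56/2 = 28

28


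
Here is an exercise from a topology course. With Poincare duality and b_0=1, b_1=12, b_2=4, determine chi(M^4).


By Poincare duality b_k = b_{4-k}, so full Betti numbers: b_0=1, b_1=12, b_2=4, b_3=12, b_4=1.
chi = sum (-1)^k b_k = -18

-18


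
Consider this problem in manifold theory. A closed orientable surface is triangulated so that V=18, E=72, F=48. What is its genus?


chi = V - E + F = 18 - 72 + 48 = -6
For orientable closed surface: chi = 2 - 2g, so g = (2 - chi)/2.
g = (2 - (-6)) / 2 = 8 / 2 = 4

4


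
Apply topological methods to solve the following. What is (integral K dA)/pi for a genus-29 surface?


Gauss-Bonnet: integral K dA = 2*pi*chi(M).
chi(Sigma_29) = 2 - 2*29 = -56.
(integral K dA)/pi = 2*chi = 2*(-56) = -112

-112


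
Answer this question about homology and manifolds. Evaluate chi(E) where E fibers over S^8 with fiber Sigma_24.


chi(S^8) = 2 (n even), chi(Sigma_24) = 2 - 2*24 = -46.
chi(E) = 2 * (-46) = -92

-92


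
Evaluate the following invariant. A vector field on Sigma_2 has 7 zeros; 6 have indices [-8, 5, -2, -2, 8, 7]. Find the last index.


Poincare-Hopf: sum of indices = chi(M).
chi(Sigma_2) = 2 - 2*2 = -2.
Sum of known indices = 8.
x = chi - (sum known) = -2 - (8) = -10

-10


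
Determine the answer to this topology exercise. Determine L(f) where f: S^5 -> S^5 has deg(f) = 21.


On S^5: L(f) = tr(f_0*) + (-1)^5 tr(f_5*) = 1 + (-1)^5 * deg(f).
L(f) = 1 + (-1)^5 * 21 = 1 + -21 = -20

-20


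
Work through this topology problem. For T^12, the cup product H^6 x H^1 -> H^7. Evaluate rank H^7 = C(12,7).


Cup product: H^p x H^q -> H^{p+q}; here p+q = 6+1 = 7.
rank H^k(T^n) = C(n,k).
C(12,7) = 792

792


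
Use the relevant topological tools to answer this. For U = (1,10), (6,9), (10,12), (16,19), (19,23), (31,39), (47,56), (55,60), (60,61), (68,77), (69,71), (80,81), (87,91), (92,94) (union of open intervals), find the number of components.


Sort and merge overlapping open intervals.
Merged: (1,10), (10,12), (16,19), (19,23), (31,39), (47,60), (60,61), (68,77), (80,81), (87,91), (92,94).
Number of components = 11

11


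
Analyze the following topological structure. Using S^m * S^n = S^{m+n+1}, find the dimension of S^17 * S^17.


Join of spheres: S^m * S^n = S^{m+n+1}.
dim = 17 + 17 + 1 = 35

35


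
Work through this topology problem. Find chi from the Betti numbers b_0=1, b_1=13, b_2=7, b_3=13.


chi = sum_k (-1)^k b_k.
= (1) + (-13) + (7) + (-13)
= -18

-18


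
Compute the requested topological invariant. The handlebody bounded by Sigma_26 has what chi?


A genus-g handlebody deformation retracts to a wedge of g circles.
chi(vee_g S^1) = 1 - g.
chi(H_26) = 1 - 26 = -25

-25


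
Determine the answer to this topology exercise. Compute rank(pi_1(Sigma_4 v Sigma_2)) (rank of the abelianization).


For a wedge: H_1(A v B) = H_1(A) + H_1(B).
b_1(Sigma_4) = 8, b_1(Sigma_2) = 4.
b_1 = 8 + 4 = 12

12


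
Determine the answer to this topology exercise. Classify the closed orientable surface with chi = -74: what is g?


chi = 2 - 2g for closed orientable surfaces.
-74 = 2 - 2g
2g = 2 - (-74) = 76
g = 38

38


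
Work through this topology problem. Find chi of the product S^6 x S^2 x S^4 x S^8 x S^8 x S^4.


chi is multiplicative: chi(X x Y) = chi(X) chi(Y).
Each even-dim sphere has chi = 2. There are 6 factors.
chi = 2^6 = 64

64


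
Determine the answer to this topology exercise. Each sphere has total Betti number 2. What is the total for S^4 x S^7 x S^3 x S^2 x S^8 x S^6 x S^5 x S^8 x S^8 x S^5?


Total Betti number is multiplicative under products.
Each S^d (d>=1) has total Betti number 2.
There are 10 sphere factors.
Total = 2^10 = 1024

1024


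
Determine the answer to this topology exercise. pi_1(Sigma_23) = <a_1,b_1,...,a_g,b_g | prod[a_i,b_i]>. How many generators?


Standard presentation: pi_1(Sigma_g) = <a_1,b_1,...,a_g,b_g | [a_1,b_1]...[a_g,b_g] = 1>.
Number of generators = 2g = 2*23 = 46

46


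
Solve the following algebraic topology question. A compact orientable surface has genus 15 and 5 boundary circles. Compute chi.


For a compact orientable surface with genus g and b boundary components: chi = 2 - 2g - b.
chi = 2 - 2*15 - 5 = 2 - 30 - 5 = -33

-33


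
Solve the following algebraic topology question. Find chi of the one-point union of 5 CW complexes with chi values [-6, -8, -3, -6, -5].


chi(A v B) = chi(A) + chi(B) - 1 (one point identified).
For 5 spaces: chi = (sum chi_i) - (5 - 1).
sum = -28; chi = -28 - 4 = -32

-32


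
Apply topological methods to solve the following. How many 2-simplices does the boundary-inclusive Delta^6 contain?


Delta^6 has 6+1 vertices. A 2-face is a choice of 2+1 vertices.
f_2 = C(6+1, 2+1) = C(7,3) = 35

35


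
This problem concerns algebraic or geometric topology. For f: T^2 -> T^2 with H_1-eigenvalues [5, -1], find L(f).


For a torus self-map: L(f) = det(I - A) where A acts on H_1.
L(f) = (1-5) * (1--1) = -4 * 2 = -8

-8


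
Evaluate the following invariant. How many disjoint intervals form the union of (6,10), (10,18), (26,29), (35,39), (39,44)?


Sort and merge overlapping open intervals.
Merged: (6,10), (10,18), (26,29), (35,39), (39,44).
Number of components = 5

5


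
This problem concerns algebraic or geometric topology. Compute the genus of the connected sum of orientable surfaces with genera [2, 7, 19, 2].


Genus is additive under connected sum of orientable surfaces.
g = 2 + 7 + 19 + 2 = 30

30


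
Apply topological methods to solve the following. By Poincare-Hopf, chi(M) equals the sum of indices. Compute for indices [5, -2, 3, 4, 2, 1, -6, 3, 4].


Poincare-Hopf: chi(M) = sum of indices of zeros.
chi = (5) + (-2) + (3) + (4) + (2) + (1) + (-6) + (3) + (4) = 14

14


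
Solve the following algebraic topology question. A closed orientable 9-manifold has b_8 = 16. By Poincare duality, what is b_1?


Poincare duality for closed orientable n-manifolds: b_k = b_{n-k}.
Here n = 9, so b_1 = b_8 = 16

16


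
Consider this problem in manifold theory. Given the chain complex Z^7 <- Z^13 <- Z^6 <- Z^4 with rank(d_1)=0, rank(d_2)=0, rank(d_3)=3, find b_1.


rank H_k = rank(ker d_k) - rank(im d_{k+1}).
rank(ker d_1) = rank(C_1) - rank(d_1) = 13 - 0 = 13.
rank(im d_{1+1}) = 0.
rank H_1 = 13 - 0 = 13

13


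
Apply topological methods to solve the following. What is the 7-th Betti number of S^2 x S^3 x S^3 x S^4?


Each S^d has Poincare polynomial 1 + t^d.
The product S^2 x S^3 x S^3 x S^4 has Poincare polynomial prod(1+t^d_i).
Expanding: b_0=1, b_2=1, b_3=2, b_4=1, b_5=2, b_6=2, b_7=2, b_8=1, b_9=2, b_10=1, b_12=1.
b_7 = 2

2


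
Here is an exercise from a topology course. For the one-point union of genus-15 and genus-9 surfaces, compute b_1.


For a wedge: H_1(A v B) = H_1(A) + H_1(B).
b_1(Sigma_15) = 30, b_1(Sigma_9) = 18.
b_1 = 30 + 18 = 48

48


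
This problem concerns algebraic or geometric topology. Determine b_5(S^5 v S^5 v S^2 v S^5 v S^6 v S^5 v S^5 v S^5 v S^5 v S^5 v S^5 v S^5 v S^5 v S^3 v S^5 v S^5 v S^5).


For a wedge of spheres, H_k (k>0) is free on one generator per sphere of dimension k.
Spheres of dimension 5: count = 14.
b_5 = 14

14


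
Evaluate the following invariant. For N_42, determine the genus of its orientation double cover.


chi(N_42) = 2 - 42 = -40.
Double cover: chi(Sigma_g) = 2 * chi(N_42) = 2*(-40) = -80.
2 - 2g = -80, so g = (2 - (-80))/2 = 82/2 = 41

41


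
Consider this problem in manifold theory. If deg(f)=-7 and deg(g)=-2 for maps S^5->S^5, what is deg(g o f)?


Degree is multiplicative under composition: deg(g o f) = deg(g) * deg(f).
= -2 * -7 = 14

14


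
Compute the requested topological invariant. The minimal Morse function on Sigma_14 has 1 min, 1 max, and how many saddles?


A perfect Morse function has m_k = b_k.
For Sigma_14: b_0=1, b_1=2g=28, b_2=1.
Saddles m_1 = 2g = 28

28


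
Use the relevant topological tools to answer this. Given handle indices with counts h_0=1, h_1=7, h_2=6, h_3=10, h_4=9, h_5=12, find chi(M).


Handles of index k contribute (-1)^k to chi (same as CW cells).
chi = (1) + (-7) + (6) + (-10) + (9) + (-12) = -13

-13


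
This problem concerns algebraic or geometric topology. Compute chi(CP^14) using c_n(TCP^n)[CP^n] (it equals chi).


For any closed oriented manifold, <e(TM),[M]> = chi(M).
chi(CP^14) = 14+1 = 15

15


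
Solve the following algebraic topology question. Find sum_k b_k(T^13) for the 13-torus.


b_k(T^13) = C(13,k), so the sum over k is sum_k C(13,k) = 2^13.
Total = 2^13 = 8192

8192


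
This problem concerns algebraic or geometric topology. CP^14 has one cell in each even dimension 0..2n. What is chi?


CP^14 has one cell in each even dimension 0, 2, ..., 2*14 (14+1 cells total).
All cells are even-dimensional, so chi = number of cells.
chi = 14 + 1 = 15

15


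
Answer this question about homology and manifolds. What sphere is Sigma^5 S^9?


Each suspension raises dimension by 1: Sigma S^n = S^{n+1}.
Sigma^5 S^9 = S^{9+5} = S^14

14


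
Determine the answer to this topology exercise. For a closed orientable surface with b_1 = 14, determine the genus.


For a closed orientable surface: b_1 = 2g.
14 = 2g
g = 14 / 2 = 7

7


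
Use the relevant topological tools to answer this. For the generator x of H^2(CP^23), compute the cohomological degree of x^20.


|x| = 2 in H^*(CP^n).
|x^20| = 20 * |x| = 20 * 2 = 40

40


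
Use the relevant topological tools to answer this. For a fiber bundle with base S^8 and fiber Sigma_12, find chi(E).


chi(S^8) = 2 (n even), chi(Sigma_12) = 2 - 2*12 = -22.
chi(E) = 2 * (-22) = -44

-44


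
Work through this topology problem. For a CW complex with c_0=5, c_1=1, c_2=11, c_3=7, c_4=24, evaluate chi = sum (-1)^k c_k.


chi = sum_k (-1)^k c_k.
= (-1)^0*5 + (-1)^1*1 + (-1)^2*11 + (-1)^3*7 + (-1)^4*24
= (5) + (-1) + (11) + (-7) + (24)
= 32

32


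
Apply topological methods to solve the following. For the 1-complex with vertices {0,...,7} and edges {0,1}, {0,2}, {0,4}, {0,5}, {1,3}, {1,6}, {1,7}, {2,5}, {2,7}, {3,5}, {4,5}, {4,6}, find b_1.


b_1 = E - V + (number of components).
E = 12, V = 8, components = 1.
b_1 = 12 - 8 + 1 = 5

5


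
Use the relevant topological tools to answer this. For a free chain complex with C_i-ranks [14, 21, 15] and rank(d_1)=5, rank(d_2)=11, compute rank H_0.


rank H_k = rank(ker d_k) - rank(im d_{k+1}).
rank(ker d_0) = rank(C_0) - rank(d_0) = 14 - 0 = 14.
rank(im d_{0+1}) = 5.
rank H_0 = 14 - 5 = 9

9


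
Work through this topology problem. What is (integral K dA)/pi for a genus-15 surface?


Gauss-Bonnet: integral K dA = 2*pi*chi(M).
chi(Sigma_15) = 2 - 2*15 = -28.
(integral K dA)/pi = 2*chi = 2*(-28) = -56

-56


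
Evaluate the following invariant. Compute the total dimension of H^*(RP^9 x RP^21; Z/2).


dim H^*(RP^n; Z/2) = n+1 (one Z/2 in each degree 0..n).
Total Betti number is multiplicative.
Total = (9+1) * (21+1) = 10 * 22 = 220

220


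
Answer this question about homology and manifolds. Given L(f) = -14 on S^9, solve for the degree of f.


L(f) = 1 + (-1)^9 deg(f) on S^9.
-14 = 1 + (-1)^9 * deg(f)
(-1)^9 * deg(f) = -15
deg(f) = 15

15


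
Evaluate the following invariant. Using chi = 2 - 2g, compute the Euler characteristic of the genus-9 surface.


For a closed orientable surface of genus g: chi = 2 - 2g.
Here g = 9.
chi = 2 - 2*9 = 2 - 18 = -16

-16


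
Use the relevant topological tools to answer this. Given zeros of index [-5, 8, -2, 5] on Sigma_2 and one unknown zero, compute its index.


Poincare-Hopf: sum of indices = chi(M).
chi(Sigma_2) = 2 - 2*2 = -2.
Sum of known indices = 6.
x = chi - (sum known) = -2 - (6) = -8

-8


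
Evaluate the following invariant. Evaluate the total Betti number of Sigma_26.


For Sigma_26: b_0 = 1, b_1 = 2g = 52, b_2 = 1.
Total = 1 + 52 + 1 = 54

54


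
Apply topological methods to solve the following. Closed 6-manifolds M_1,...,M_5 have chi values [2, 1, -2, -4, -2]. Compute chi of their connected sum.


For n-manifolds: chi(A#B) = chi(A) + chi(B) - chi(S^6).
chi(S^6) = 1 + (-1)^6 = 2.
chi(#) = (sum chi_i) - (5-1)*chi(S^6) = -5 - 4*2 = -13

-13


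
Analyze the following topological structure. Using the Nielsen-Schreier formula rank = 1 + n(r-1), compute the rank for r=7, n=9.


Nielsen-Schreier: an index-n subgroup of F_r is free of rank 1 + n(r-1).
Equivalently: chi(cover) = n*chi(base); chi(vee_r S^1) = 1 - 7 = -6.
chi(E) = 9*(-6) = -54; rank = 1 - chi(E) = 1 - (-54) = 55.
rank = 1 + 9*(7-1) = 1 + 54 = 55

55


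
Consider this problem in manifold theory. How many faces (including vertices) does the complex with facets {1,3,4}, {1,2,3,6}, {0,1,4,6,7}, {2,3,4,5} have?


Each maximal simplex on m vertices has 2^m - 1 nonempty faces.
Take the union (dedupe shared faces).
Total distinct faces = 55

55


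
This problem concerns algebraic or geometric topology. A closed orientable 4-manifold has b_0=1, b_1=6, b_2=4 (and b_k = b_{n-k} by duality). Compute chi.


By Poincare duality b_k = b_{4-k}, so full Betti numbers: b_0=1, b_1=6, b_2=4, b_3=6, b_4=1.
chi = sum (-1)^k b_k = -6

-6


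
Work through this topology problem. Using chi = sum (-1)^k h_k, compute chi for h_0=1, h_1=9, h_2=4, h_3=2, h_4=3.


Handles of index k contribute (-1)^k to chi (same as CW cells).
chi = (1) + (-9) + (4) + (-2) + (3) = -3

-3


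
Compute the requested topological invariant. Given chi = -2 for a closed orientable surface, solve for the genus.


chi = 2 - 2g for closed orientable surfaces.
-2 = 2 - 2g
2g = 2 - (-2) = 4
g = 2

2


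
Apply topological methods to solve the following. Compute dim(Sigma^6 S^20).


Each suspension raises dimension by 1: Sigma S^n = S^{n+1}.
Sigma^6 S^20 = S^{20+6} = S^26

26


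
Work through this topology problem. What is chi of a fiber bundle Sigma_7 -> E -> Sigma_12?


For a fiber bundle F -> E -> B (with CW structure): chi(E) = chi(B) * chi(F).
chi(Sigma_12) = -22, chi(Sigma_7) = -12.
chi(E) = (-22) * (-12) = 264

264


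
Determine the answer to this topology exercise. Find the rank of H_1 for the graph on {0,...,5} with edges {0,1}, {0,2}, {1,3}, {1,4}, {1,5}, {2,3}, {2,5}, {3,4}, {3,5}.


b_1 = E - V + (number of components).
E = 9, V = 6, components = 1.
b_1 = 9 - 6 + 1 = 4

4


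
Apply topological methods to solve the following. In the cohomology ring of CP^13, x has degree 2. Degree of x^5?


|x| = 2 in H^*(CP^n).
|x^5| = 5 * |x| = 5 * 2 = 10

10


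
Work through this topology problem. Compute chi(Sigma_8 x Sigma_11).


chi(Sigma_8) = 2 - 2*8 = -14
chi(Sigma_11) = 2 - 2*11 = -20
chi(product) = (-14) * (-20) = 280

280


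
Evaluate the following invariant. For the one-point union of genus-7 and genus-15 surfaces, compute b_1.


For a wedge: H_1(A v B) = H_1(A) + H_1(B).
b_1(Sigma_7) = 14, b_1(Sigma_15) = 30.
b_1 = 14 + 30 = 44

44


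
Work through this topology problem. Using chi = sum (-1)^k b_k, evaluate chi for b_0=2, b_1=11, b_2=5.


chi = sum_k (-1)^k b_k.
= (2) + (-11) + (5)
= -4

-4


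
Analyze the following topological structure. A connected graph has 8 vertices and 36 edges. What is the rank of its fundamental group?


For a connected graph: rank(pi_1) = b_1 = E - V + 1 = 1 - chi.
chi = V - E = 8 - 36 = -28.
rank = 1 - (-28) = 36 - 8 + 1 = 29

29


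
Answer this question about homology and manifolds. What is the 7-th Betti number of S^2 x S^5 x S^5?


Each S^d has Poincare polynomial 1 + t^d.
The product S^2 x S^5 x S^5 has Poincare polynomial prod(1+t^d_i).
Expanding: b_0=1, b_2=1, b_5=2, b_7=2, b_10=1, b_12=1.
b_7 = 2

2


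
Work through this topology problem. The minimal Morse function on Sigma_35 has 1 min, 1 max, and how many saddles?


A perfect Morse function has m_k = b_k.
For Sigma_35: b_0=1, b_1=2g=70, b_2=1.
Saddles m_1 = 2g = 70

70


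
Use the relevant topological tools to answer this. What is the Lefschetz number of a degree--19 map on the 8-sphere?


On S^8: L(f) = tr(f_0*) + (-1)^8 tr(f_8*) = 1 + (-1)^8 * deg(f).
L(f) = 1 + (-1)^8 * -19 = 1 + -19 = -18

-18


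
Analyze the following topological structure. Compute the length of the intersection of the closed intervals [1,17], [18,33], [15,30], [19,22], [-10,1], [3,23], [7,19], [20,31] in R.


Intersection = [max(a_i), min(b_i)] = [20, 1].
Since 20 > 1, the intersection is empty.
Length = 0

0


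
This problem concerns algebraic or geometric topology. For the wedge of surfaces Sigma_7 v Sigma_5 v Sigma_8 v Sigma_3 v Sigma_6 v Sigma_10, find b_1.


For a wedge X v Y: reduced H_k(X v Y) = H_k(X) + H_k(Y).
Each Sigma_g contributes b_1 = 2g.
b_1 = 14 + 10 + 16 + 6 + 12 + 20 = 78

78


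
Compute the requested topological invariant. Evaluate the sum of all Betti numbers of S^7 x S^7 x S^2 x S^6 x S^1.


Total Betti number is multiplicative under products.
Each S^d (d>=1) has total Betti number 2.
There are 5 sphere factors.
Total = 2^5 = 32

32


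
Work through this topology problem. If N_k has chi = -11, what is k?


chi = 2 - k for closed non-orientable surfaces with k crosscaps.
-11 = 2 - k
k = 2 - (-11) = 13

13


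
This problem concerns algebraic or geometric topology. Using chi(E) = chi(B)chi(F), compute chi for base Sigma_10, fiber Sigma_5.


For a fiber bundle F -> E -> B (with CW structure): chi(E) = chi(B) * chi(F).
chi(Sigma_10) = -18, chi(Sigma_5) = -8.
chi(E) = (-18) * (-8) = 144

144


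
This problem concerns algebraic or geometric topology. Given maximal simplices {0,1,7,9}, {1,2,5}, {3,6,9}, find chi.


Enumerate all faces; f-vector: f_0=8, f_1=12, f_2=6, f_3=1.
chi = sum (-1)^k f_k = 1

1


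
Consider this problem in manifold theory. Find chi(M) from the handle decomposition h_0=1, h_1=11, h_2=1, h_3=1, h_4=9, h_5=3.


Handles of index k contribute (-1)^k to chi (same as CW cells).
chi = (1) + (-11) + (1) + (-1) + (9) + (-3) = -4

-4


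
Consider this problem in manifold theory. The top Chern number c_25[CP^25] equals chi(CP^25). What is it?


For any closed oriented manifold, <e(TM),[M]> = chi(M).
chi(CP^25) = 25+1 = 26

26


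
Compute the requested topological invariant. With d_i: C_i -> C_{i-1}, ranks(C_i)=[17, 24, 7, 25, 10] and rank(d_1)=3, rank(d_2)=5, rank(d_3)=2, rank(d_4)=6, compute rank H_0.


rank H_k = rank(ker d_k) - rank(im d_{k+1}).
rank(ker d_0) = rank(C_0) - rank(d_0) = 17 - 0 = 17.
rank(im d_{0+1}) = 3.
rank H_0 = 17 - 3 = 14

14


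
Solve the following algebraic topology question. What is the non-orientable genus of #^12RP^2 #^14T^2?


Since a >= 1, the sum is non-orientable; each T^2 can be replaced by RP^2 # RP^2 (since T^2#RP^2 = 3RP^2).
Total crosscaps k = 12 + 2*14 = 40.
Check via chi: chi = 12*1 + 14*0 - (12+14-1)*2 = -38 = 2 - k = -38. Consistent.

40


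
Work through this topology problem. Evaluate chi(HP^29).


HP^29 has one cell in each dimension 0, 4, ..., 4*29 (29+1 cells, all even-dim).
chi = 29 + 1 = 30

30


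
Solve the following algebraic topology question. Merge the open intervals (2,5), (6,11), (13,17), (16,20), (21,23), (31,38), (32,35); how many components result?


Sort and merge overlapping open intervals.
Merged: (2,5), (6,11), (13,20), (21,23), (31,38).
Number of components = 5

5


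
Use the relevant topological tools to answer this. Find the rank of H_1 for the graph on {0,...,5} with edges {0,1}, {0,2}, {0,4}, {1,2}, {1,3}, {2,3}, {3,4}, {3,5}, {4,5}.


b_1 = E - V + (number of components).
E = 9, V = 6, components = 1.
b_1 = 9 - 6 + 1 = 4

4


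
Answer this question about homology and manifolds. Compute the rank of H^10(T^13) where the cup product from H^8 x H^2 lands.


Cup product: H^p x H^q -> H^{p+q}; here p+q = 8+2 = 10.
rank H^k(T^n) = C(n,k).
C(13,10) = 286

286


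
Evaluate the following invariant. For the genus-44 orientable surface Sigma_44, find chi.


For a closed orientable surface of genus g: chi = 2 - 2g.
Here g = 44.
chi = 2 - 2*44 = 2 - 88 = -86

-86


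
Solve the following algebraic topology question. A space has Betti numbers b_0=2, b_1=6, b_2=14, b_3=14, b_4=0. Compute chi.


chi = sum_k (-1)^k b_k.
= (2) + (-6) + (14) + (-14) + (0)
= -4

-4


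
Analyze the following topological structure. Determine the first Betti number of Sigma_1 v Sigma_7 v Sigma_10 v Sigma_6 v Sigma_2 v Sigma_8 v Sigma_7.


For a wedge X v Y: reduced H_k(X v Y) = H_k(X) + H_k(Y).
Each Sigma_g contributes b_1 = 2g.
b_1 = 2 + 14 + 20 + 12 + 4 + 16 + 14 = 82

82


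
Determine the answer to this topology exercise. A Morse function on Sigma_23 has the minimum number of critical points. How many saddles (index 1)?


A perfect Morse function has m_k = b_k.
For Sigma_23: b_0=1, b_1=2g=46, b_2=1.
Saddles m_1 = 2g = 46

46


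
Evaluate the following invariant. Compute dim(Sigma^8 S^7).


Each suspension raises dimension by 1: Sigma S^n = S^{n+1}.
Sigma^8 S^7 = S^{7+8} = S^15

15


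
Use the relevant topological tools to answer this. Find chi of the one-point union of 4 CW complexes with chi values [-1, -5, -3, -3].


chi(A v B) = chi(A) + chi(B) - 1 (one point identified).
For 4 spaces: chi = (sum chi_i) - (4 - 1).
sum = -12; chi = -12 - 3 = -15

-15


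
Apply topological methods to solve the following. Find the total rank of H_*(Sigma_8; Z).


For Sigma_8: b_0 = 1, b_1 = 2g = 16, b_2 = 1.
Total = 1 + 16 + 1 = 18

18


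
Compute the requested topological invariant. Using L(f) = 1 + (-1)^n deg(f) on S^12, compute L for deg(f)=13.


On S^12: L(f) = tr(f_0*) + (-1)^12 tr(f_12*) = 1 + (-1)^12 * deg(f).
L(f) = 1 + (-1)^12 * 13 = 1 + 13 = 14

14


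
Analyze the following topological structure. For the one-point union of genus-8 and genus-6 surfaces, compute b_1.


For a wedge: H_1(A v B) = H_1(A) + H_1(B).
b_1(Sigma_8) = 16, b_1(Sigma_6) = 12.
b_1 = 16 + 12 = 28

28


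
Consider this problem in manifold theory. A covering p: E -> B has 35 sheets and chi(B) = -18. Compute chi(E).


For a finite covering: chi(E) = (number of sheets) * chi(B).
chi(E) = 35 * (-18) = -630

-630


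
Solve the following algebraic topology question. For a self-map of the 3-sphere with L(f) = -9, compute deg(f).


L(f) = 1 + (-1)^3 deg(f) on S^3.
-9 = 1 + (-1)^3 * deg(f)
(-1)^3 * deg(f) = -10
deg(f) = 10

10


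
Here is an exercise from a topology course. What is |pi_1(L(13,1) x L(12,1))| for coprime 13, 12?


pi_1(X x Y) = pi_1(X) x pi_1(Y).
pi_1(L(13,1)) = Z/13, pi_1(L(12,1)) = Z/12.
|Z/13 x Z/12| = 13 * 12 = 156

156


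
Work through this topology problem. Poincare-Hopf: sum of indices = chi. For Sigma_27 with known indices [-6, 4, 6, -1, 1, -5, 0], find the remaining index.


Poincare-Hopf: sum of indices = chi(M).
chi(Sigma_27) = 2 - 2*27 = -52.
Sum of known indices = -1.
x = chi - (sum known) = -52 - (-1) = -51

-51


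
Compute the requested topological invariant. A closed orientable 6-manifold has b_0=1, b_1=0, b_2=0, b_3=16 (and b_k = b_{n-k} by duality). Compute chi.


By Poincare duality b_k = b_{6-k}, so full Betti numbers: b_0=1, b_1=0, b_2=0, b_3=16, b_4=0, b_5=0, b_6=1.
chi = sum (-1)^k b_k = -14

-14


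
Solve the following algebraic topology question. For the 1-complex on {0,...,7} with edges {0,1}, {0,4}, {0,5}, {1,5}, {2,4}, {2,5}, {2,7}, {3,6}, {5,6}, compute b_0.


Run DFS/union-find over 8 vertices.
V = 8, E = 9.
Number of components = 1

1


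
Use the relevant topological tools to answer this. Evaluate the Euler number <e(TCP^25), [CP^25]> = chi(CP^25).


For any closed oriented manifold, <e(TM),[M]> = chi(M).
chi(CP^25) = 25+1 = 26

26


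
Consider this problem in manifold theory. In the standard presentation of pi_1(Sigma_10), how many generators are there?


Standard presentation: pi_1(Sigma_g) = <a_1,b_1,...,a_g,b_g | [a_1,b_1]...[a_g,b_g] = 1>.
Number of generators = 2g = 2*10 = 20

20


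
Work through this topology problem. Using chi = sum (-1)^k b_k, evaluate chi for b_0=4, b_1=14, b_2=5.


chi = sum_k (-1)^k b_k.
= (4) + (-14) + (5)
= -5

-5


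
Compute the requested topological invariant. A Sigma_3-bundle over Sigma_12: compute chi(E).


For a fiber bundle F -> E -> B (with CW structure): chi(E) = chi(B) * chi(F).
chi(Sigma_12) = -22, chi(Sigma_3) = -4.
chi(E) = (-22) * (-4) = 88

88


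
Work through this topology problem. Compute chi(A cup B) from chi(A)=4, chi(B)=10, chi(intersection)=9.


chi(A cup B) = chi(A) + chi(B) - chi(A cap B)
= 4 + (10) - (9)
= 5

5


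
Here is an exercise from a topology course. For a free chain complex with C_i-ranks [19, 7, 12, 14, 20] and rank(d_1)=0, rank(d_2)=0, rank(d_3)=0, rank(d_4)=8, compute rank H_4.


rank H_k = rank(ker d_k) - rank(im d_{k+1}).
rank(ker d_4) = rank(C_4) - rank(d_4) = 20 - 8 = 12.
rank(im d_{4+1}) = 0.
rank H_4 = 12 - 0 = 12

12


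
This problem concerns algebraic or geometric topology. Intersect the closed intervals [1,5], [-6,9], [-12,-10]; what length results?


Intersection = [max(a_i), min(b_i)] = [1, -10].
Since 1 > -10, the intersection is empty.
Length = 0

0


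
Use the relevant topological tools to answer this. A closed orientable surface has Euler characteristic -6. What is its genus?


chi = 2 - 2g for closed orientable surfaces.
-6 = 2 - 2g
2g = 2 - (-6) = 8
g = 4

4


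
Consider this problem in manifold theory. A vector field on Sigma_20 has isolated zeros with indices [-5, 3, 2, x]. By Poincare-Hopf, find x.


Poincare-Hopf: sum of indices = chi(M).
chi(Sigma_20) = 2 - 2*20 = -38.
Sum of known indices = 0.
x = chi - (sum known) = -38 - (0) = -38

-38


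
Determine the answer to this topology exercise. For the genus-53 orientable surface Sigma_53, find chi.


For a closed orientable surface of genus g: chi = 2 - 2g.
Here g = 53.
chi = 2 - 2*53 = 2 - 106 = -104

-104


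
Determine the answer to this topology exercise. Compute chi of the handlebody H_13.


A genus-g handlebody deformation retracts to a wedge of g circles.
chi(vee_g S^1) = 1 - g.
chi(H_13) = 1 - 13 = -12

-12


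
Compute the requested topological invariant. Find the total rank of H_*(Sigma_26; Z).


For Sigma_26: b_0 = 1, b_1 = 2g = 52, b_2 = 1.
Total = 1 + 52 + 1 = 54

54


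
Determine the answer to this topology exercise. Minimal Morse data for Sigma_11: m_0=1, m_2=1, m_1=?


A perfect Morse function has m_k = b_k.
For Sigma_11: b_0=1, b_1=2g=22, b_2=1.
Saddles m_1 = 2g = 22

22


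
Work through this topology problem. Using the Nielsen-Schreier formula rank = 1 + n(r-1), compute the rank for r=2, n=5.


Nielsen-Schreier: an index-n subgroup of F_r is free of rank 1 + n(r-1).
Equivalently: chi(cover) = n*chi(base); chi(vee_r S^1) = 1 - 2 = -1.
chi(E) = 5*(-1) = -5; rank = 1 - chi(E) = 1 - (-5) = 6.
rank = 1 + 5*(2-1) = 1 + 5 = 6

6


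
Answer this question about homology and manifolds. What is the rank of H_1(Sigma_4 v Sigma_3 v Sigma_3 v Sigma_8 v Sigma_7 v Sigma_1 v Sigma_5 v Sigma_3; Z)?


For a wedge X v Y: reduced H_k(X v Y) = H_k(X) + H_k(Y).
Each Sigma_g contributes b_1 = 2g.
b_1 = 8 + 6 + 6 + 16 + 14 + 2 + 10 + 6 = 68

68


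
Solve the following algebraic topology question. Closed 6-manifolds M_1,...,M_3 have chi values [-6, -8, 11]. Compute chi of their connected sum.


For n-manifolds: chi(A#B) = chi(A) + chi(B) - chi(S^6).
chi(S^6) = 1 + (-1)^6 = 2.
chi(#) = (sum chi_i) - (3-1)*chi(S^6) = -3 - 2*2 = -7

-7


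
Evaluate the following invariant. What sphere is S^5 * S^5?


Join of spheres: S^m * S^n = S^{m+n+1}.
dim = 5 + 5 + 1 = 11

11


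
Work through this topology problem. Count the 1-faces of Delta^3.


Delta^3 has 3+1 vertices. A 1-face is a choice of 1+1 vertices.
f_1 = C(3+1, 1+1) = C(4,2) = 6

6


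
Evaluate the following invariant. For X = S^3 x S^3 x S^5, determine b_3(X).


Each S^d has Poincare polynomial 1 + t^d.
The product S^3 x S^3 x S^5 has Poincare polynomial prod(1+t^d_i).
Expanding: b_0=1, b_3=2, b_5=1, b_6=1, b_8=2, b_11=1.
b_3 = 2

2


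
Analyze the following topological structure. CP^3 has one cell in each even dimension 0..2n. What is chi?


CP^3 has one cell in each even dimension 0, 2, ..., 2*3 (3+1 cells total).
All cells are even-dimensional, so chi = number of cells.
chi = 3 + 1 = 4

4


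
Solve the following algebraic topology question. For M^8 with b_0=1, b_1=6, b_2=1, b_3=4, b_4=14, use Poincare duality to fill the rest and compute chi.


By Poincare duality b_k = b_{8-k}, so full Betti numbers: b_0=1, b_1=6, b_2=1, b_3=4, b_4=14, b_5=4, b_6=1, b_7=6, b_8=1.
chi = sum (-1)^k b_k = -2

-2


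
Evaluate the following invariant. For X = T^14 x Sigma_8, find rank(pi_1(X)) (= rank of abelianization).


pi_1(A x B) = pi_1(A) x pi_1(B); rank of abelianization = b_1.
b_1(T^14) = 14, b_1(Sigma_8) = 2*8 = 16.
b_1(product) = 14 + 16 = 30

30


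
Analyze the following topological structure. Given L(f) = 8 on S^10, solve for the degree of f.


L(f) = 1 + (-1)^10 deg(f) on S^10.
8 = 1 + (-1)^10 * deg(f)
(-1)^10 * deg(f) = 7
deg(f) = 7

7


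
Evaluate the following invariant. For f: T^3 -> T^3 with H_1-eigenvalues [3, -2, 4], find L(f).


For a torus self-map: L(f) = det(I - A) where A acts on H_1.
L(f) = (1-3) * (1--2) * (1-4) = -2 * 3 * -3 = 18

18


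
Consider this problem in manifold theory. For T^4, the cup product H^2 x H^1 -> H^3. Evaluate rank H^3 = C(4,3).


Cup product: H^p x H^q -> H^{p+q}; here p+q = 2+1 = 3.
rank H^k(T^n) = C(n,k).
C(4,3) = 4

4


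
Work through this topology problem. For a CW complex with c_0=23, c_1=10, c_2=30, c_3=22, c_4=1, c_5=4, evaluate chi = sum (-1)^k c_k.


chi = sum_k (-1)^k c_k.
= (-1)^0*23 + (-1)^1*10 + (-1)^2*30 + (-1)^3*22 + (-1)^4*1 + (-1)^5*4
= (23) + (-10) + (30) + (-22) + (1) + (-4)
= 18

18


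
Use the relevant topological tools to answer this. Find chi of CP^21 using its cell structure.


CP^21 has one cell in each even dimension 0, 2, ..., 2*21 (21+1 cells total).
All cells are even-dimensional, so chi = number of cells.
chi = 21 + 1 = 22

22


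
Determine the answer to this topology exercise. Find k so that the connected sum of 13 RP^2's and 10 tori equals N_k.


Since a >= 1, the sum is non-orientable; each T^2 can be replaced by RP^2 # RP^2 (since T^2#RP^2 = 3RP^2).
Total crosscaps k = 13 + 2*10 = 33.
Check via chi: chi = 13*1 + 10*0 - (13+10-1)*2 = -31 = 2 - k = -31. Consistent.

33


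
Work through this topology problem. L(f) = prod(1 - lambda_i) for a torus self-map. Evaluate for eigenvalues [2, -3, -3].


For a torus self-map: L(f) = det(I - A) where A acts on H_1.
L(f) = (1-2) * (1--3) * (1--3) = -1 * 4 * 4 = -16

-16


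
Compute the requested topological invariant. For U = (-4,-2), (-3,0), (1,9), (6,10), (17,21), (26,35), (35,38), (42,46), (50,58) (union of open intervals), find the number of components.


Sort and merge overlapping open intervals.
Merged: (-4,0), (1,10), (17,21), (26,35), (35,38), (42,46), (50,58).
Number of components = 7

7


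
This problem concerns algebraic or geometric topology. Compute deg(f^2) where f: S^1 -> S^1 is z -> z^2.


deg(f) = 2. Degree is multiplicative: deg(f^2) = (deg f)^2.
deg(f^2) = (2)^2 = 4

4


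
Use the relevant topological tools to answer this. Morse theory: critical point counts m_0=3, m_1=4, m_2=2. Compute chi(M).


Morse theory: chi(M) = sum_k (-1)^k m_k where m_k = #(index-k critical points).
= (3) + (-4) + (2) = 1

1


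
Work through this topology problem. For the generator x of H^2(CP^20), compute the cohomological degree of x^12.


|x| = 2 in H^*(CP^n).
|x^12| = 12 * |x| = 12 * 2 = 24

24


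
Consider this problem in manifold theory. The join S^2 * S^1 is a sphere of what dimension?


Join of spheres: S^m * S^n = S^{m+n+1}.
dim = 2 + 1 + 1 = 4

4


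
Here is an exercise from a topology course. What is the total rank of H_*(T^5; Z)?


b_k(T^5) = C(5,k), so the sum over k is sum_k C(5,k) = 2^5.
Total = 2^5 = 32

32


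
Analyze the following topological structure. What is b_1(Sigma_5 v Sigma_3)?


For a wedge: H_1(A v B) = H_1(A) + H_1(B).
b_1(Sigma_5) = 10, b_1(Sigma_3) = 6.
b_1 = 10 + 6 = 16

16


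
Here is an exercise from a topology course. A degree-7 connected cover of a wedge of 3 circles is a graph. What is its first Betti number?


Nielsen-Schreier: an index-n subgroup of F_r is free of rank 1 + n(r-1).
Equivalently: chi(cover) = n*chi(base); chi(vee_r S^1) = 1 - 3 = -2.
chi(E) = 7*(-2) = -14; rank = 1 - chi(E) = 1 - (-14) = 15.
rank = 1 + 7*(3-1) = 1 + 14 = 15

15


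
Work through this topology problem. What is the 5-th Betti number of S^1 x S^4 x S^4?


Each S^d has Poincare polynomial 1 + t^d.
The product S^1 x S^4 x S^4 has Poincare polynomial prod(1+t^d_i).
Expanding: b_0=1, b_1=1, b_4=2, b_5=2, b_8=1, b_9=1.
b_5 = 2

2
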